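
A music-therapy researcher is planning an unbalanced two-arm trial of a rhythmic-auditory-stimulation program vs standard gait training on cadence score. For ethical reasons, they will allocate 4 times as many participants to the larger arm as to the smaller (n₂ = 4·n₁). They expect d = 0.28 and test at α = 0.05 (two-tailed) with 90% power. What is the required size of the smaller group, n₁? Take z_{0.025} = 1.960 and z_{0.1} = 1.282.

With allocation ratio k = n₂/n₁ = 4, Var(x̄₁−x̄₂) = σ²(1/n₁ + 1/(k·n₁)) = σ²·(k+1)/(k·n₁).
So n₁ = (1 + 1/k)·((z_{α/2} + z_β)/d)² = 1.250 × (3.242/0.28)².
n₁ = 1.250 × 134.06 = 167.6.
Round up: n₁ = 168, giving n₂ = 4 × 168 = 672.

n₁ = 168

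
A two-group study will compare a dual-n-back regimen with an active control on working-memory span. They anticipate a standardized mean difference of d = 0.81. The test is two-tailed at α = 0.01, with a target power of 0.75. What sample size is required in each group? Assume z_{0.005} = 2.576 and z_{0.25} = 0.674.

n = 33 per group

For two independent groups with equal n: n = 2·((z_{α/2} + z_β) / d)².
z_{α/2} + z_β = 2.576 + 0.674 = 3.250.
n = 2 × (3.250 / 0.81)² = 2 × 4.012² = 2 × 16.10 = 32.2.
Round up to the next whole participant.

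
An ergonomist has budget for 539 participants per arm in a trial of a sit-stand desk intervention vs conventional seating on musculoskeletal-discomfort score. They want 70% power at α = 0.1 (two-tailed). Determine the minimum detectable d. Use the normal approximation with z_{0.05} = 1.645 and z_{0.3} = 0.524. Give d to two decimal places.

d_min ≈ 0.13

For two independent groups of n = 539 each: d_min = (z_{α/2} + z_β)·√(2/n).
z-sum = 1.645 + 0.524 = 2.169.
d_min = 2.169 × √(2/539) = 2.169 × 0.0609 = 0.132.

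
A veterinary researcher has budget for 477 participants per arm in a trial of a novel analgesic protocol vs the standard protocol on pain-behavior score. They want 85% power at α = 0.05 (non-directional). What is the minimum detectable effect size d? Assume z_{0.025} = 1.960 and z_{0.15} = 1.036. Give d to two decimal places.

d_min ≈ 0.19

For two independent groups of n = 477 each: d_min = (z_{α/2} + z_β)·√(2/n).
z-sum = 1.960 + 1.036 = 2.996.
d_min = 2.996 × √(2/477) = 2.996 × 0.0648 = 0.194.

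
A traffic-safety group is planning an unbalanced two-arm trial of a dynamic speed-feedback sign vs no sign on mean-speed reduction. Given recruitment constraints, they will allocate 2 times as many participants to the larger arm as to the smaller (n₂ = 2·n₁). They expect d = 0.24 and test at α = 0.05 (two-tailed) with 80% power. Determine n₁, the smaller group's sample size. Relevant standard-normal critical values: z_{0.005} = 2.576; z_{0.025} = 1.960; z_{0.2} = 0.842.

With allocation ratio k = n₂/n₁ = 2, Var(x̄₁−x̄₂) = σ²(1/n₁ + 1/(k·n₁)) = σ²·(k+1)/(k·n₁).
So n₁ = (1 + 1/k)·((z_{α/2} + z_β)/d)² = 1.500 × (2.802/0.24)².
n₁ = 1.500 × 136.31 = 204.5.
Round up: n₁ = 205, giving n₂ = 2 × 205 = 410.

n₁ = 205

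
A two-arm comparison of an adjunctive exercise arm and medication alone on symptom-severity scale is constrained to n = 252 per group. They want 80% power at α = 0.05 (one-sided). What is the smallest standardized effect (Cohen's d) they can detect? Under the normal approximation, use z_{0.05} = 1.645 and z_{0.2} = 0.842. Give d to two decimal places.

For two independent groups of n = 252 each: d_min = (z_{α} + z_β)·√(2/n).
z-sum = 1.645 + 0.842 = 2.487.
d_min = 2.487 × √(2/252) = 2.487 × 0.0891 = 0.222.

d_min ≈ 0.22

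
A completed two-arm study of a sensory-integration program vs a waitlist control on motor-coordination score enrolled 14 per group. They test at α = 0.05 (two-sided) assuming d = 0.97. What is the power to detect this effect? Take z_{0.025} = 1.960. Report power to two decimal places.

power ≈ 0.73

For two equal groups, power = Φ(d·√(n/2) − z_{α/2}).
d·√(n/2) = 0.97 × √(14/2) = 0.97 × 2.646 = 2.566.
z_β = 2.566 − 1.960 = 0.606.
Power = Φ(0.606) = 0.728.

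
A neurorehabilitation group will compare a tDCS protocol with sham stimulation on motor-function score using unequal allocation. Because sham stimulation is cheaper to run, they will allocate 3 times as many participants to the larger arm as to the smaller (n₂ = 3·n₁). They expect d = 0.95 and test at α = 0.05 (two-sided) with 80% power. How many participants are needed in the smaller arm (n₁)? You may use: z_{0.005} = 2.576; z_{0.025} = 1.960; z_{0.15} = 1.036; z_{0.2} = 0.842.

With allocation ratio k = n₂/n₁ = 3, Var(x̄₁−x̄₂) = σ²(1/n₁ + 1/(k·n₁)) = σ²·(k+1)/(k·n₁).
So n₁ = (1 + 1/k)·((z_{α/2} + z_β)/d)² = 1.333 × (2.802/0.95)².
n₁ = 1.333 × 8.70 = 11.6.
Round up: n₁ = 12, giving n₂ = 3 × 12 = 36.

n₁ = 12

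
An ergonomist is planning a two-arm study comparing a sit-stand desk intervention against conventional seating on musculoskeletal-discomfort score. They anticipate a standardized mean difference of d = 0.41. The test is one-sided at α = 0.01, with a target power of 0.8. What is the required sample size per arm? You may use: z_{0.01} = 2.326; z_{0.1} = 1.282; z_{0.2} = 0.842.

For two independent groups with equal n: n = 2·((z_{α} + z_β) / d)².
z_{α} + z_β = 2.326 + 0.842 = 3.168.
n = 2 × (3.168 / 0.41)² = 2 × 7.727² = 2 × 59.70 = 119.4.
Round up to the next whole participant.

n = 120 per group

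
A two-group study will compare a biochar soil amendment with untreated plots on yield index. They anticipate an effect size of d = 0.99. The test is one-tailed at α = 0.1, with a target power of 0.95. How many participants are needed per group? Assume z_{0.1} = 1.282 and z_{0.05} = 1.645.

For two independent groups with equal n: n = 2·((z_{α} + z_β) / d)².
z_{α} + z_β = 1.282 + 1.645 = 2.927.
n = 2 × (2.927 / 0.99)² = 2 × 2.957² = 2 × 8.74 = 17.5.
Round up to the next whole participant.

n = 18 per group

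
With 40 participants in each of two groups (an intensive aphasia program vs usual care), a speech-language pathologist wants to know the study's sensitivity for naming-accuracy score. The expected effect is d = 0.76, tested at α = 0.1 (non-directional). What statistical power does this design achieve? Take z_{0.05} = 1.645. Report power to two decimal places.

For two equal groups, power = Φ(d·√(n/2) − z_{α/2}).
d·√(n/2) = 0.76 × √(40/2) = 0.76 × 4.472 = 3.399.
z_β = 3.399 − 1.645 = 1.754.
Power = Φ(1.754) = 0.960.

power ≈ 0.96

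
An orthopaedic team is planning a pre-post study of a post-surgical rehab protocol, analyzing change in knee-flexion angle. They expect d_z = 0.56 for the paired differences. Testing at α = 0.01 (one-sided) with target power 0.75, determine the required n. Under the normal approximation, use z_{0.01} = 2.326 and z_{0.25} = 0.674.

n = 29 pairs

For a paired (one-sample on differences) test: n = ((z_{α} + z_β) / d)².
z_{α} + z_β = 2.326 + 0.674 = 3.000.
n = (3.000 / 0.56)² = 5.357² = 28.70.
Round up.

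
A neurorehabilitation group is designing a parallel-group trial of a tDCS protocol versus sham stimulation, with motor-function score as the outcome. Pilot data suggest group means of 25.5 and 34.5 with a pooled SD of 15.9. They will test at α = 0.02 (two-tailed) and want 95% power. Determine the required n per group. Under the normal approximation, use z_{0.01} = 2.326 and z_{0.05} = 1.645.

Cohen's d = |M₁ − M₂| / SD_pooled = |25.5 − 34.5| / 15.9 = 9.0 / 15.9 = 0.566.
For two independent groups with equal n: n = 2·((z_{α/2} + z_β) / d)².
z_{α/2} + z_β = 2.326 + 1.645 = 3.971.
n = 2 × (3.971 / 0.566)² = 2 × 7.016² = 2 × 49.22 = 98.4.
Round up to the next whole participant.

n = 99 per group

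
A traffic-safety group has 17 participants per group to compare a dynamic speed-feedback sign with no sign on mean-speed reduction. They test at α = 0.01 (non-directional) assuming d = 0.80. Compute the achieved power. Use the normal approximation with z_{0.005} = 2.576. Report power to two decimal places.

power ≈ 0.40

For two equal groups, power = Φ(d·√(n/2) − z_{α/2}).
d·√(n/2) = 0.80 × √(17/2) = 0.80 × 2.915 = 2.332.
z_β = 2.332 − 2.576 = -0.244.
Power = Φ(-0.244) = 0.404.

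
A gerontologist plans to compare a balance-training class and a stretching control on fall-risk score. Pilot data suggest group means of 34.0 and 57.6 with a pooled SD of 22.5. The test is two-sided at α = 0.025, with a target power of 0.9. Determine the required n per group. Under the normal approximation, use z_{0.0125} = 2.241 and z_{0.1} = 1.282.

Cohen's d = |M₁ − M₂| / SD_pooled = |34.0 − 57.6| / 22.5 = 23.6 / 22.5 = 1.049.
For two independent groups with equal n: n = 2·((z_{α/2} + z_β) / d)².
z_{α/2} + z_β = 2.241 + 1.282 = 3.523.
n = 2 × (3.523 / 1.049)² = 2 × 3.358² = 2 × 11.28 = 22.6.
Round up to the next whole participant.

n = 23 per group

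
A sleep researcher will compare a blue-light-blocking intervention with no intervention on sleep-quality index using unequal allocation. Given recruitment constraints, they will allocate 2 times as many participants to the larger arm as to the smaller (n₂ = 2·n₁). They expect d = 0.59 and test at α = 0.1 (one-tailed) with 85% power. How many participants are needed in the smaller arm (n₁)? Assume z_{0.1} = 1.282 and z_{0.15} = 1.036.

n₁ = 24

With allocation ratio k = n₂/n₁ = 2, Var(x̄₁−x̄₂) = σ²(1/n₁ + 1/(k·n₁)) = σ²·(k+1)/(k·n₁).
So n₁ = (1 + 1/k)·((z_{α} + z_β)/d)² = 1.500 × (2.318/0.59)².
n₁ = 1.500 × 15.44 = 23.2.
Round up: n₁ = 24, giving n₂ = 2 × 24 = 48.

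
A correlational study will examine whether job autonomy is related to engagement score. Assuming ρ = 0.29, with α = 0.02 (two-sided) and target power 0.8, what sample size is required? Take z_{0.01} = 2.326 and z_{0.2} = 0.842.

n = 116

Fisher's z: C = ½·ln((1+r)/(1−r)) = ½·ln(1.8169) = 0.2986.
n = ((z_{α/2} + z_β)/C)² + 3.
(2.326 + 0.842) / 0.2986 = 3.168 / 0.2986 = 10.610.
n = 10.610² + 3 = 112.56 + 3 = 115.6.
Round up.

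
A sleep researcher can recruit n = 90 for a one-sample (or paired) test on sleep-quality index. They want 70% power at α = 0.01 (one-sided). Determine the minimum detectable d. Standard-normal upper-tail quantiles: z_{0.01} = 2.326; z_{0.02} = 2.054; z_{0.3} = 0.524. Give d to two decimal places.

d_min ≈ 0.30

For a single sample (or paired design) of n = 90: d_min = (z_{α} + z_β)/√n.
z-sum = 2.326 + 0.524 = 2.850.
d_min = 2.850 / √90 = 2.850 / 9.487 = 0.300.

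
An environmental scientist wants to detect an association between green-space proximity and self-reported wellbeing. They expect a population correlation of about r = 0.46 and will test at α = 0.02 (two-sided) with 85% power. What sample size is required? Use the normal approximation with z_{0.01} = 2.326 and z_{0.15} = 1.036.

n = 49

Fisher's z: C = ½·ln((1+r)/(1−r)) = ½·ln(2.7037) = 0.4973.
n = ((z_{α/2} + z_β)/C)² + 3.
(2.326 + 1.036) / 0.4973 = 3.362 / 0.4973 = 6.761.
n = 6.761² + 3 = 45.70 + 3 = 48.7.
Round up.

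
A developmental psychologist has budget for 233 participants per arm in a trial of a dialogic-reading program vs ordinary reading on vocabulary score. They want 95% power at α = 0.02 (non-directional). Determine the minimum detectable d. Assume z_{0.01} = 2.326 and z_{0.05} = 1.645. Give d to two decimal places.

For two independent groups of n = 233 each: d_min = (z_{α/2} + z_β)·√(2/n).
z-sum = 2.326 + 1.645 = 3.971.
d_min = 3.971 × √(2/233) = 3.971 × 0.0926 = 0.368.

d_min ≈ 0.37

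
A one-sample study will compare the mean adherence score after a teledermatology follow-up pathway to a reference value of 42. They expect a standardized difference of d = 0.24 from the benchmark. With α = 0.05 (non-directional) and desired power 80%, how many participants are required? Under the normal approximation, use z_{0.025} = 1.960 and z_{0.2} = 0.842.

For a one-sample test: n = ((z_{α/2} + z_β) / d)².
z_{α/2} + z_β = 1.960 + 0.842 = 2.802.
n = (2.802 / 0.24)² = 11.675² = 136.31.
Round up.

n = 137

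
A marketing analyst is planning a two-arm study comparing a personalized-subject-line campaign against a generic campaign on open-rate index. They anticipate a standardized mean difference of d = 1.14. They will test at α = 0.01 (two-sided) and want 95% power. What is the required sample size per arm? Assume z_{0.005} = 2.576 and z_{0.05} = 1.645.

For two independent groups with equal n: n = 2·((z_{α/2} + z_β) / d)².
z_{α/2} + z_β = 2.576 + 1.645 = 4.221.
n = 2 × (4.221 / 1.14)² = 2 × 3.703² = 2 × 13.71 = 27.4.
Round up to the next whole participant.

n = 28 per group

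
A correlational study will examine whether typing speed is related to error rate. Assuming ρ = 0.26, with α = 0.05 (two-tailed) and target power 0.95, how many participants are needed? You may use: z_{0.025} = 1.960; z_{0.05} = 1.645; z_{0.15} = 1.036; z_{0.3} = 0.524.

Fisher's z: C = ½·ln((1+r)/(1−r)) = ½·ln(1.7027) = 0.2661.
n = ((z_{α/2} + z_β)/C)² + 3.
(1.960 + 1.645) / 0.2661 = 3.605 / 0.2661 = 13.548.
n = 13.548² + 3 = 183.54 + 3 = 186.5.
Round up.

n = 187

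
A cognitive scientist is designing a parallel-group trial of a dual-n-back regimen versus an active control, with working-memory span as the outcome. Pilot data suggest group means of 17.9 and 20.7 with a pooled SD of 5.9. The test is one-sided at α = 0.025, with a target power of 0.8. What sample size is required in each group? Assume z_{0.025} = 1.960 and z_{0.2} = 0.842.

n = 70 per group

Cohen's d = |M₁ − M₂| / SD_pooled = |17.9 − 20.7| / 5.9 = 2.8 / 5.9 = 0.475.
For two independent groups with equal n: n = 2·((z_{α} + z_β) / d)².
z_{α} + z_β = 1.960 + 0.842 = 2.802.
n = 2 × (2.802 / 0.475)² = 2 × 5.899² = 2 × 34.80 = 69.6.
Round up to the next whole participant.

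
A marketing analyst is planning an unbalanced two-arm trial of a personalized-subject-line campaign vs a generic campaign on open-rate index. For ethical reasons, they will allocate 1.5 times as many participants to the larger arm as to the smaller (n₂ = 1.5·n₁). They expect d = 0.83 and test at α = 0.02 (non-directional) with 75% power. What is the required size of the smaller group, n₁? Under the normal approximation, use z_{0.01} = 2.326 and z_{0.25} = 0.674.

n₁ = 22

With allocation ratio k = n₂/n₁ = 1.5, Var(x̄₁−x̄₂) = σ²(1/n₁ + 1/(k·n₁)) = σ²·(k+1)/(k·n₁).
So n₁ = (1 + 1/k)·((z_{α/2} + z_β)/d)² = 1.667 × (3.000/0.83)².
n₁ = 1.667 × 13.06 = 21.8.
Round up: n₁ = 22, giving n₂ = 1.5 × 22 = 33.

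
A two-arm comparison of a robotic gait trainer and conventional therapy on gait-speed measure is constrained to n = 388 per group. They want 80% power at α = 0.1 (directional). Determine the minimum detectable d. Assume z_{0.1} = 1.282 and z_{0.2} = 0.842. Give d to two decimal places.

For two independent groups of n = 388 each: d_min = (z_{α} + z_β)·√(2/n).
z-sum = 1.282 + 0.842 = 2.124.
d_min = 2.124 × √(2/388) = 2.124 × 0.0718 = 0.152.

d_min ≈ 0.15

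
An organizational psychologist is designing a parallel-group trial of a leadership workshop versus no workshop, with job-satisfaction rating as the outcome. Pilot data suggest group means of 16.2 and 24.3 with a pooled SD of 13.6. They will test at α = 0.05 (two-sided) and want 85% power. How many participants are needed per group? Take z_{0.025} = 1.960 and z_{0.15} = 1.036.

Cohen's d = |M₁ − M₂| / SD_pooled = |16.2 − 24.3| / 13.6 = 8.1 / 13.6 = 0.596.
For two independent groups with equal n: n = 2·((z_{α/2} + z_β) / d)².
z_{α/2} + z_β = 1.960 + 1.036 = 2.996.
n = 2 × (2.996 / 0.596)² = 2 × 5.027² = 2 × 25.27 = 50.5.
Round up to the next whole participant.

n = 51 per group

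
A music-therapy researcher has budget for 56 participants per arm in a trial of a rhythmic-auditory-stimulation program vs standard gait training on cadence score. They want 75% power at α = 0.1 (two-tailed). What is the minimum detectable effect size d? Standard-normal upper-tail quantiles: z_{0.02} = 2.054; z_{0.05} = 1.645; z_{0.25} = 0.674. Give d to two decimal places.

d_min ≈ 0.44

For two independent groups of n = 56 each: d_min = (z_{α/2} + z_β)·√(2/n).
z-sum = 1.645 + 0.674 = 2.319.
d_min = 2.319 × √(2/56) = 2.319 × 0.1890 = 0.438.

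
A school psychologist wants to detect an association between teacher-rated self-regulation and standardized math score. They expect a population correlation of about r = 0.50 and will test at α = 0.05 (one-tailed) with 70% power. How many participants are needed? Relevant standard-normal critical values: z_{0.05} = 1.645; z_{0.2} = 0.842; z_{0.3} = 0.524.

n = 19

Fisher's z: C = ½·ln((1+r)/(1−r)) = ½·ln(3.0000) = 0.5493.
n = ((z_{α} + z_β)/C)² + 3.
(1.645 + 0.524) / 0.5493 = 2.169 / 0.5493 = 3.949.
n = 3.949² + 3 = 15.59 + 3 = 18.6.
Round up.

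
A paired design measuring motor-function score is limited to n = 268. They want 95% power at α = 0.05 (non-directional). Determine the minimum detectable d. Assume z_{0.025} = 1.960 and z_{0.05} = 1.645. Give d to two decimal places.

For a single sample (or paired design) of n = 268: d_min = (z_{α/2} + z_β)/√n.
z-sum = 1.960 + 1.645 = 3.605.
d_min = 3.605 / √268 = 3.605 / 16.371 = 0.220.

d_min ≈ 0.22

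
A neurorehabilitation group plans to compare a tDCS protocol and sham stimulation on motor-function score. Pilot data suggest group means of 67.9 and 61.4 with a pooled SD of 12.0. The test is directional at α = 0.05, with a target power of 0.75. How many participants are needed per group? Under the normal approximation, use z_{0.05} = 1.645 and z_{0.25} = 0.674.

Cohen's d = |M₁ − M₂| / SD_pooled = |67.9 − 61.4| / 12.0 = 6.5 / 12.0 = 0.542.
For two independent groups with equal n: n = 2·((z_{α} + z_β) / d)².
z_{α} + z_β = 1.645 + 0.674 = 2.319.
n = 2 × (2.319 / 0.542)² = 2 × 4.279² = 2 × 18.31 = 36.6.
Round up to the next whole participant.

n = 37 per group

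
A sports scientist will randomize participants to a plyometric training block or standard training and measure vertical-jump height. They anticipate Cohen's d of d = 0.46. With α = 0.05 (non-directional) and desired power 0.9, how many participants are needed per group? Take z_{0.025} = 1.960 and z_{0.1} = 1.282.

For two independent groups with equal n: n = 2·((z_{α/2} + z_β) / d)².
z_{α/2} + z_β = 1.960 + 1.282 = 3.242.
n = 2 × (3.242 / 0.46)² = 2 × 7.048² = 2 × 49.67 = 99.3.
Round up to the next whole participant.

n = 100 per group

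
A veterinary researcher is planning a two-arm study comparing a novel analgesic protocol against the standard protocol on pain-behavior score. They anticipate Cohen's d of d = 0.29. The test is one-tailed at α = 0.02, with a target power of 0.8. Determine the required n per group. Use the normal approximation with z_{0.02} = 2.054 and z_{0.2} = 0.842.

n = 200 per group

For two independent groups with equal n: n = 2·((z_{α} + z_β) / d)².
z_{α} + z_β = 2.054 + 0.842 = 2.896.
n = 2 × (2.896 / 0.29)² = 2 × 9.986² = 2 × 99.72 = 199.4.
Round up to the next whole participant.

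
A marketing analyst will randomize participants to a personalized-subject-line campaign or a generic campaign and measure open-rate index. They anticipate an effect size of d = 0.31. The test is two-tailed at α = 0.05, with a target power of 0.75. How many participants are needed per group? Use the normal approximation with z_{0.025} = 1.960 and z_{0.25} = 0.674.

n = 145 per group

For two independent groups with equal n: n = 2·((z_{α/2} + z_β) / d)².
z_{α/2} + z_β = 1.960 + 0.674 = 2.634.
n = 2 × (2.634 / 0.31)² = 2 × 8.497² = 2 × 72.20 = 144.4.
Round up to the next whole participant.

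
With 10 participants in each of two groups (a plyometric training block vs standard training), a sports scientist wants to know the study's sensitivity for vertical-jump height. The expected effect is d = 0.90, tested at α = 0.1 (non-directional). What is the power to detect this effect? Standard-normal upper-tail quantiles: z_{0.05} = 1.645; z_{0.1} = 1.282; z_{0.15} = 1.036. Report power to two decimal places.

power ≈ 0.64

For two equal groups, power = Φ(d·√(n/2) − z_{α/2}).
d·√(n/2) = 0.90 × √(10/2) = 0.90 × 2.236 = 2.012.
z_β = 2.012 − 1.645 = 0.367.
Power = Φ(0.367) = 0.643.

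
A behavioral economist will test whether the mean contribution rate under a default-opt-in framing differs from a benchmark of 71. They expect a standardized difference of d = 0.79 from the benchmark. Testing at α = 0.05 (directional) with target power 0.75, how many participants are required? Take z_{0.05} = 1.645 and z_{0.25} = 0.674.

For a one-sample test: n = ((z_{α} + z_β) / d)².
z_{α} + z_β = 1.645 + 0.674 = 2.319.
n = (2.319 / 0.79)² = 2.935² = 8.62.
Round up.

n = 9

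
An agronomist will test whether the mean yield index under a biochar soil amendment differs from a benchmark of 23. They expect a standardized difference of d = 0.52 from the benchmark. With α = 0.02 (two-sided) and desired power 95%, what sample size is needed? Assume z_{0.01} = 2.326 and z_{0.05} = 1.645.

n = 59

For a one-sample test: n = ((z_{α/2} + z_β) / d)².
z_{α/2} + z_β = 2.326 + 1.645 = 3.971.
n = (3.971 / 0.52)² = 7.637² = 58.32.
Round up.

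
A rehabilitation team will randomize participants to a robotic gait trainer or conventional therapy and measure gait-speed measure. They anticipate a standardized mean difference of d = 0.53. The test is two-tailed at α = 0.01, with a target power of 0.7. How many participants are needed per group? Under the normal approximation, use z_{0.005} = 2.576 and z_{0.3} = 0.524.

n = 69 per group

For two independent groups with equal n: n = 2·((z_{α/2} + z_β) / d)².
z_{α/2} + z_β = 2.576 + 0.524 = 3.100.
n = 2 × (3.100 / 0.53)² = 2 × 5.849² = 2 × 34.21 = 68.4.
Round up to the next whole participant.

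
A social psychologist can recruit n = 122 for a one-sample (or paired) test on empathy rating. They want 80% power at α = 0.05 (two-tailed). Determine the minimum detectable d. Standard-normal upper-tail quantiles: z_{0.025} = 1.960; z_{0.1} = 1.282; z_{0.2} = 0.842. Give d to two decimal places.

For a single sample (or paired design) of n = 122: d_min = (z_{α/2} + z_β)/√n.
z-sum = 1.960 + 0.842 = 2.802.
d_min = 2.802 / √122 = 2.802 / 11.045 = 0.254.

d_min ≈ 0.25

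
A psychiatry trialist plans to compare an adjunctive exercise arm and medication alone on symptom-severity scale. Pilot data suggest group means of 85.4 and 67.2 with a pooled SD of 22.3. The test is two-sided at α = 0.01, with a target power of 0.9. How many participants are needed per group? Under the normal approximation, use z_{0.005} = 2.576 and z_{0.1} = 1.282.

n = 45 per group

Cohen's d = |M₁ − M₂| / SD_pooled = |85.4 − 67.2| / 22.3 = 18.2 / 22.3 = 0.816.
For two independent groups with equal n: n = 2·((z_{α/2} + z_β) / d)².
z_{α/2} + z_β = 2.576 + 1.282 = 3.858.
n = 2 × (3.858 / 0.816)² = 2 × 4.728² = 2 × 22.35 = 44.7.
Round up to the next whole participant.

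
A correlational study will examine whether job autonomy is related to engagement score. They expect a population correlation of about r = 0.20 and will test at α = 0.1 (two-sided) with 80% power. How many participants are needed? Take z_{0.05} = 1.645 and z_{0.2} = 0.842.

n = 154

Fisher's z: C = ½·ln((1+r)/(1−r)) = ½·ln(1.5000) = 0.2027.
n = ((z_{α/2} + z_β)/C)² + 3.
(1.645 + 0.842) / 0.2027 = 2.487 / 0.2027 = 12.269.
n = 12.269² + 3 = 150.54 + 3 = 153.5.
Round up.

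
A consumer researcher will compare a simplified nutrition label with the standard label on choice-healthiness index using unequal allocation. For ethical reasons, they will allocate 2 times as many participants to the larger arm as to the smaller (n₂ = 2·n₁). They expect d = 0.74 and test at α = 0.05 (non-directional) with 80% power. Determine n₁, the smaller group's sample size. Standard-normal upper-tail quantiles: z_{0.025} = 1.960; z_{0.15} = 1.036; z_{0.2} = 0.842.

n₁ = 22

With allocation ratio k = n₂/n₁ = 2, Var(x̄₁−x̄₂) = σ²(1/n₁ + 1/(k·n₁)) = σ²·(k+1)/(k·n₁).
So n₁ = (1 + 1/k)·((z_{α/2} + z_β)/d)² = 1.500 × (2.802/0.74)².
n₁ = 1.500 × 14.34 = 21.5.
Round up: n₁ = 22, giving n₂ = 2 × 22 = 44.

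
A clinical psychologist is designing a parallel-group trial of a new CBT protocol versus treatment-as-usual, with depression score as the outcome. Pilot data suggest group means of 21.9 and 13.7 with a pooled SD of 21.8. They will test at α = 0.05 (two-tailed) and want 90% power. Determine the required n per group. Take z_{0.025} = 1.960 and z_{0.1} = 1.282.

Cohen's d = |M₁ − M₂| / SD_pooled = |21.9 − 13.7| / 21.8 = 8.2 / 21.8 = 0.376.
For two independent groups with equal n: n = 2·((z_{α/2} + z_β) / d)².
z_{α/2} + z_β = 1.960 + 1.282 = 3.242.
n = 2 × (3.242 / 0.376)² = 2 × 8.622² = 2 × 74.34 = 148.7.
Round up to the next whole participant.

n = 149 per group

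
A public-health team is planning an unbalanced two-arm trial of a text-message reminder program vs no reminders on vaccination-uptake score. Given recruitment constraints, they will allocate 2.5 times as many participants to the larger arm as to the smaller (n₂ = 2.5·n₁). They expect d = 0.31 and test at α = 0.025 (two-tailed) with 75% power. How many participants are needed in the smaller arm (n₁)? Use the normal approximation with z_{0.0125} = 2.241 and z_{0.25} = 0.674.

With allocation ratio k = n₂/n₁ = 2.5, Var(x̄₁−x̄₂) = σ²(1/n₁ + 1/(k·n₁)) = σ²·(k+1)/(k·n₁).
So n₁ = (1 + 1/k)·((z_{α/2} + z_β)/d)² = 1.400 × (2.915/0.31)².
n₁ = 1.400 × 88.42 = 123.8.
Round up: n₁ = 124, giving n₂ = 2.5 × 124 = 310.

n₁ = 124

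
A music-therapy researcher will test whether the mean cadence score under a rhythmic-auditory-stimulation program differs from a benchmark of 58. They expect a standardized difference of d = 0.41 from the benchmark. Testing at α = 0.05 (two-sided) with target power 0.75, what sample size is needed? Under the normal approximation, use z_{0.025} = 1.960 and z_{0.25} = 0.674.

n = 42

For a one-sample test: n = ((z_{α/2} + z_β) / d)².
z_{α/2} + z_β = 1.960 + 0.674 = 2.634.
n = (2.634 / 0.41)² = 6.424² = 41.27.
Round up.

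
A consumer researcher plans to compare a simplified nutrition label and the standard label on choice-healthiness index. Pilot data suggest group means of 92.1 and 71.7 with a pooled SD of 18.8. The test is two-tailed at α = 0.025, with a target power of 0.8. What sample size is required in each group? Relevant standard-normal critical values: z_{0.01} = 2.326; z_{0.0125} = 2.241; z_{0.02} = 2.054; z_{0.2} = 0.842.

Cohen's d = |M₁ − M₂| / SD_pooled = |92.1 − 71.7| / 18.8 = 20.4 / 18.8 = 1.085.
For two independent groups with equal n: n = 2·((z_{α/2} + z_β) / d)².
z_{α/2} + z_β = 2.241 + 0.842 = 3.083.
n = 2 × (3.083 / 1.085)² = 2 × 2.841² = 2 × 8.07 = 16.1.
Round up to the next whole participant.

n = 17 per group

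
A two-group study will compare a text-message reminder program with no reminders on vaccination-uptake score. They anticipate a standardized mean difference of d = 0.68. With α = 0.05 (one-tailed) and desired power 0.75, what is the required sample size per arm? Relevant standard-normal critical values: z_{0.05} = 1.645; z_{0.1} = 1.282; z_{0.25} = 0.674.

n = 24 per group

For two independent groups with equal n: n = 2·((z_{α} + z_β) / d)².
z_{α} + z_β = 1.645 + 0.674 = 2.319.
n = 2 × (2.319 / 0.68)² = 2 × 3.410² = 2 × 11.63 = 23.3.
Round up to the next whole participant.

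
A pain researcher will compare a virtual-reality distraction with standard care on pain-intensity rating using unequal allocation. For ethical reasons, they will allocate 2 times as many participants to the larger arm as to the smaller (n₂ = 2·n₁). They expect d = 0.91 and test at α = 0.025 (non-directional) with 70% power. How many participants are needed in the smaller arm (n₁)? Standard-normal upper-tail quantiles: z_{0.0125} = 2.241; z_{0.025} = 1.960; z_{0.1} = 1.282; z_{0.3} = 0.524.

n₁ = 14

With allocation ratio k = n₂/n₁ = 2, Var(x̄₁−x̄₂) = σ²(1/n₁ + 1/(k·n₁)) = σ²·(k+1)/(k·n₁).
So n₁ = (1 + 1/k)·((z_{α/2} + z_β)/d)² = 1.500 × (2.765/0.91)².
n₁ = 1.500 × 9.23 = 13.8.
Round up: n₁ = 14, giving n₂ = 2 × 14 = 28.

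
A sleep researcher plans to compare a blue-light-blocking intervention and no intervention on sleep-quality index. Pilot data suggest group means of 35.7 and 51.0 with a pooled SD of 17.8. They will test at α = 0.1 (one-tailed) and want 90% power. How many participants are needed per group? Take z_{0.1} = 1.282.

n = 18 per group

Cohen's d = |M₁ − M₂| / SD_pooled = |35.7 − 51.0| / 17.8 = 15.3 / 17.8 = 0.860.
For two independent groups with equal n: n = 2·((z_{α} + z_β) / d)².
z_{α} + z_β = 1.282 + 1.282 = 2.564.
n = 2 × (2.564 / 0.860)² = 2 × 2.981² = 2 × 8.89 = 17.8.
Round up to the next whole participant.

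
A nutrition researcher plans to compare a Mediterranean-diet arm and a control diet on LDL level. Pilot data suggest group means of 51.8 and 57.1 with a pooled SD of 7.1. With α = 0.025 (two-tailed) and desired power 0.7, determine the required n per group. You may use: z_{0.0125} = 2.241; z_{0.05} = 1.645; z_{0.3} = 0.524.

n = 28 per group

Cohen's d = |M₁ − M₂| / SD_pooled = |51.8 − 57.1| / 7.1 = 5.3 / 7.1 = 0.746.
For two independent groups with equal n: n = 2·((z_{α/2} + z_β) / d)².
z_{α/2} + z_β = 2.241 + 0.524 = 2.765.
n = 2 × (2.765 / 0.746)² = 2 × 3.706² = 2 × 13.74 = 27.5.
Round up to the next whole participant.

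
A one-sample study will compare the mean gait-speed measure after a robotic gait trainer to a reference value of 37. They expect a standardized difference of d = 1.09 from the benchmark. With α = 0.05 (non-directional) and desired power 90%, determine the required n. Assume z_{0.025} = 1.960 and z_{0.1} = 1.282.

n = 9

For a one-sample test: n = ((z_{α/2} + z_β) / d)².
z_{α/2} + z_β = 1.960 + 1.282 = 3.242.
n = (3.242 / 1.09)² = 2.974² = 8.85.
Round up.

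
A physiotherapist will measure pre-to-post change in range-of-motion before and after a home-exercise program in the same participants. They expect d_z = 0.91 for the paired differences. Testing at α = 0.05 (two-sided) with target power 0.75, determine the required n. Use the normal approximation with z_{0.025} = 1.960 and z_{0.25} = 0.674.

For a paired (one-sample on differences) test: n = ((z_{α/2} + z_β) / d)².
z_{α/2} + z_β = 1.960 + 0.674 = 2.634.
n = (2.634 / 0.91)² = 2.895² = 8.38.
Round up.

n = 9 pairs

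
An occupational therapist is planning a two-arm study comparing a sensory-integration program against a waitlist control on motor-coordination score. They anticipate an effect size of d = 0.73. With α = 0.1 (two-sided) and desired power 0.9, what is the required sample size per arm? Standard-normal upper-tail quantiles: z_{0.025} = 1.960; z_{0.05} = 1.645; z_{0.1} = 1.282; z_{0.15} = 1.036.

For two independent groups with equal n: n = 2·((z_{α/2} + z_β) / d)².
z_{α/2} + z_β = 1.645 + 1.282 = 2.927.
n = 2 × (2.927 / 0.73)² = 2 × 4.010² = 2 × 16.08 = 32.2.
Round up to the next whole participant.

n = 33 per group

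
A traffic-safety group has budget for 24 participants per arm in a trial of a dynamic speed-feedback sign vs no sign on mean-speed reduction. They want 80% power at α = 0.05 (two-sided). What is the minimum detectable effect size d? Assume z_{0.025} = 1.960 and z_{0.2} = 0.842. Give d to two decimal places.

d_min ≈ 0.81

For two independent groups of n = 24 each: d_min = (z_{α/2} + z_β)·√(2/n).
z-sum = 1.960 + 0.842 = 2.802.
d_min = 2.802 × √(2/24) = 2.802 × 0.2887 = 0.809.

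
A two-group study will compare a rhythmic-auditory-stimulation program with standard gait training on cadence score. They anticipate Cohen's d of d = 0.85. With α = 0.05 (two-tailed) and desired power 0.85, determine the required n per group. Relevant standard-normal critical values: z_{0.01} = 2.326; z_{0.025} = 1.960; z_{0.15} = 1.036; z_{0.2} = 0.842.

For two independent groups with equal n: n = 2·((z_{α/2} + z_β) / d)².
z_{α/2} + z_β = 1.960 + 1.036 = 2.996.
n = 2 × (2.996 / 0.85)² = 2 × 3.525² = 2 × 12.42 = 24.8.
Round up to the next whole participant.

n = 25 per group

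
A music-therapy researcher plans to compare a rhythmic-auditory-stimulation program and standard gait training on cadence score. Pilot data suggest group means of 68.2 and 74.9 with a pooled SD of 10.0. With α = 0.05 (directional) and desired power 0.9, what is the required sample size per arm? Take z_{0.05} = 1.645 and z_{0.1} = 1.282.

Cohen's d = |M₁ − M₂| / SD_pooled = |68.2 − 74.9| / 10.0 = 6.7 / 10.0 = 0.670.
For two independent groups with equal n: n = 2·((z_{α} + z_β) / d)².
z_{α} + z_β = 1.645 + 1.282 = 2.927.
n = 2 × (2.927 / 0.670)² = 2 × 4.369² = 2 × 19.09 = 38.2.
Round up to the next whole participant.

n = 39 per group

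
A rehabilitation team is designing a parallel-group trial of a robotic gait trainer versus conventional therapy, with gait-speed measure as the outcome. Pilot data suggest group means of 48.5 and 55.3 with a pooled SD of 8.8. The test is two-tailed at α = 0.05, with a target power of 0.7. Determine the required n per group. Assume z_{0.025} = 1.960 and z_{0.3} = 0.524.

n = 21 per group

Cohen's d = |M₁ − M₂| / SD_pooled = |48.5 − 55.3| / 8.8 = 6.8 / 8.8 = 0.773.
For two independent groups with equal n: n = 2·((z_{α/2} + z_β) / d)².
z_{α/2} + z_β = 1.960 + 0.524 = 2.484.
n = 2 × (2.484 / 0.773)² = 2 × 3.213² = 2 × 10.33 = 20.7.
Round up to the next whole participant.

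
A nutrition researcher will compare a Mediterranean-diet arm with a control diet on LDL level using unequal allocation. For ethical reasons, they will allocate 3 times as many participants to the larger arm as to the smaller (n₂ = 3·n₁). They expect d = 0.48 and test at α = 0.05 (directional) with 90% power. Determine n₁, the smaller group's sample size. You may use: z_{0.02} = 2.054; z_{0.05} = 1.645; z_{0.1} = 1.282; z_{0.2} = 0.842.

With allocation ratio k = n₂/n₁ = 3, Var(x̄₁−x̄₂) = σ²(1/n₁ + 1/(k·n₁)) = σ²·(k+1)/(k·n₁).
So n₁ = (1 + 1/k)·((z_{α} + z_β)/d)² = 1.333 × (2.927/0.48)².
n₁ = 1.333 × 37.18 = 49.6.
Round up: n₁ = 50, giving n₂ = 3 × 50 = 150.

n₁ = 50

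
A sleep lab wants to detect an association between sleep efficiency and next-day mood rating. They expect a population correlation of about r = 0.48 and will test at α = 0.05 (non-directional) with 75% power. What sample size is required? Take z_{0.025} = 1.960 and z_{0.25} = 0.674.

Fisher's z: C = ½·ln((1+r)/(1−r)) = ½·ln(2.8462) = 0.5230.
n = ((z_{α/2} + z_β)/C)² + 3.
(1.960 + 0.674) / 0.5230 = 2.634 / 0.5230 = 5.036.
n = 5.036² + 3 = 25.36 + 3 = 28.4.
Round up.

n = 29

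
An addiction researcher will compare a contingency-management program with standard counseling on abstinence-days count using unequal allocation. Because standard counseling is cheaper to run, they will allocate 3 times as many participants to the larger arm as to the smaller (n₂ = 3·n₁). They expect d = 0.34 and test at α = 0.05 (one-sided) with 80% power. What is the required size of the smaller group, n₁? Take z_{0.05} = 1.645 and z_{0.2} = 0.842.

With allocation ratio k = n₂/n₁ = 3, Var(x̄₁−x̄₂) = σ²(1/n₁ + 1/(k·n₁)) = σ²·(k+1)/(k·n₁).
So n₁ = (1 + 1/k)·((z_{α} + z_β)/d)² = 1.333 × (2.487/0.34)².
n₁ = 1.333 × 53.50 = 71.3.
Round up: n₁ = 72, giving n₂ = 3 × 72 = 216.

n₁ = 72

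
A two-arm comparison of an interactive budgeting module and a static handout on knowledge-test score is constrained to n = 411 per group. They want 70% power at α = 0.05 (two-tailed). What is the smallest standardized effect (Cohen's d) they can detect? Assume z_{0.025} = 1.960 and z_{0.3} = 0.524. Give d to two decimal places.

d_min ≈ 0.17

For two independent groups of n = 411 each: d_min = (z_{α/2} + z_β)·√(2/n).
z-sum = 1.960 + 0.524 = 2.484.
d_min = 2.484 × √(2/411) = 2.484 × 0.0698 = 0.173.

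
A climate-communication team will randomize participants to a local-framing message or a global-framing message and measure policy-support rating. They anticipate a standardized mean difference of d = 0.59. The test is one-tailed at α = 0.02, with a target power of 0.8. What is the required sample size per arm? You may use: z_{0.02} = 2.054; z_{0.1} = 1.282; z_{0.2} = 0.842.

n = 49 per group

For two independent groups with equal n: n = 2·((z_{α} + z_β) / d)².
z_{α} + z_β = 2.054 + 0.842 = 2.896.
n = 2 × (2.896 / 0.59)² = 2 × 4.908² = 2 × 24.09 = 48.2.
Round up to the next whole participant.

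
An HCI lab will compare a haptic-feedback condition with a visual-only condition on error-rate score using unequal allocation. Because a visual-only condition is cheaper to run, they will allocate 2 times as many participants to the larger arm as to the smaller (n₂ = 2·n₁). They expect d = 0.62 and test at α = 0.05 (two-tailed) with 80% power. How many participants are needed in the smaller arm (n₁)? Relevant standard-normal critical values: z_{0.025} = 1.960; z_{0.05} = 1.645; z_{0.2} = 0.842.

n₁ = 31

With allocation ratio k = n₂/n₁ = 2, Var(x̄₁−x̄₂) = σ²(1/n₁ + 1/(k·n₁)) = σ²·(k+1)/(k·n₁).
So n₁ = (1 + 1/k)·((z_{α/2} + z_β)/d)² = 1.500 × (2.802/0.62)².
n₁ = 1.500 × 20.42 = 30.6.
Round up: n₁ = 31, giving n₂ = 2 × 31 = 62.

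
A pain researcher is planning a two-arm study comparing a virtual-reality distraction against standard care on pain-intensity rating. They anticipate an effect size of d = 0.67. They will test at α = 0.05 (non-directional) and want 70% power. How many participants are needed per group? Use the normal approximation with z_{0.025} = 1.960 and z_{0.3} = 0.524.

n = 28 per group

For two independent groups with equal n: n = 2·((z_{α/2} + z_β) / d)².
z_{α/2} + z_β = 1.960 + 0.524 = 2.484.
n = 2 × (2.484 / 0.67)² = 2 × 3.707² = 2 × 13.75 = 27.5.
Round up to the next whole participant.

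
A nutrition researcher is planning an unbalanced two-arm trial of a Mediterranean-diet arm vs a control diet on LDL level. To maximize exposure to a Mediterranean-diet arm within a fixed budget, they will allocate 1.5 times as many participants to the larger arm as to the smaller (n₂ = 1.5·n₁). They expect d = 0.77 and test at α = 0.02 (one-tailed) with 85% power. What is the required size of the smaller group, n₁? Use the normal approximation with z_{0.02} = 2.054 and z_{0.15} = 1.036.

n₁ = 27

With allocation ratio k = n₂/n₁ = 1.5, Var(x̄₁−x̄₂) = σ²(1/n₁ + 1/(k·n₁)) = σ²·(k+1)/(k·n₁).
So n₁ = (1 + 1/k)·((z_{α} + z_β)/d)² = 1.667 × (3.090/0.77)².
n₁ = 1.667 × 16.10 = 26.8.
Round up: n₁ = 27, giving n₂ = ⌈1.5 × 27⌉ = ⌈40.5⌉ = 41.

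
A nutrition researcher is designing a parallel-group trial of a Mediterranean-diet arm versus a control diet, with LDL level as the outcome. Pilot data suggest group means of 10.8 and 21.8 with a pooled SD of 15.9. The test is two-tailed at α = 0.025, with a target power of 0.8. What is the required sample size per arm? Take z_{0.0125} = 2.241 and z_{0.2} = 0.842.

n = 40 per group

Cohen's d = |M₁ − M₂| / SD_pooled = |10.8 − 21.8| / 15.9 = 11.0 / 15.9 = 0.692.
For two independent groups with equal n: n = 2·((z_{α/2} + z_β) / d)².
z_{α/2} + z_β = 2.241 + 0.842 = 3.083.
n = 2 × (3.083 / 0.692)² = 2 × 4.455² = 2 × 19.85 = 39.7.
Round up to the next whole participant.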